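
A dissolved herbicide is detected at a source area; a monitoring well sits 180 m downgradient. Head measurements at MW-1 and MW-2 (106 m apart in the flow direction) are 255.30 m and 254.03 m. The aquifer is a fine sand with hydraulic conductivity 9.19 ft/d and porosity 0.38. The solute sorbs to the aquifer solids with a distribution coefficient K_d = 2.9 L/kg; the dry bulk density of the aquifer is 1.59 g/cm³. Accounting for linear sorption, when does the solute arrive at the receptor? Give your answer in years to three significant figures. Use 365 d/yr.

Hydraulic gradient i = (255.30 − 254.03) / 106 = 1.27 / 106 = 0.01198
K = 9.19 ft/d × 0.3048 = 2.801 m/d
Darcy flux q = K·i = 2.801 × 0.01198 = 0.03356 m/d
v_s = q/n_e = 0.03356/0.38 = 0.08832 m/d
Retardation R = 1 + ρ_b·K_d/n = 1 + 1.59×2.9/0.38 = 13.13
Contaminant velocity v_c = v/R = 0.08832/13.13 = 0.006724 m/d
t = L/v_c = 180/0.006724 = 26770 d
   = 26770/365 = 73.3 yr

73.3 years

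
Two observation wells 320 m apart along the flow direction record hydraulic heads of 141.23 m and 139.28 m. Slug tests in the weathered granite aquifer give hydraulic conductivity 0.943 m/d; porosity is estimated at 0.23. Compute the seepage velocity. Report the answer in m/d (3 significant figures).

Hydraulic gradient i = (141.23 − 139.28) / 320 = 1.95 / 320 = 0.006094
Darcy flux q = K·i = 0.943 × 0.006094 = 0.005746 m/d
Seepage velocity v = q / n = 0.005746 / 0.23 = 0.02498 m/d

0.0250 m/d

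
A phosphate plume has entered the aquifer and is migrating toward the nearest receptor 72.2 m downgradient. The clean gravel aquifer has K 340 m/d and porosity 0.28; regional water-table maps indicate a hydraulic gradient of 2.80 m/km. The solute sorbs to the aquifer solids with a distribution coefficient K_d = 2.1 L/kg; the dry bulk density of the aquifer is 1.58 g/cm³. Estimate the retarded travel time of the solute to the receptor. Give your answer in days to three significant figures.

Specific discharge q = 340 × 0.0028 = 0.9520 m/d
v = Ki/n = 340·0.0028/0.28 = 3.400 m/d
Retardation R = 1 + ρ_b·K_d/n = 1 + 1.58×2.1/0.28 = 12.85
Contaminant velocity v_c = v/R = 3.400/12.85 = 0.2646 m/d
t = L/v_c = 72.2/0.2646 = 272.9 d

273 days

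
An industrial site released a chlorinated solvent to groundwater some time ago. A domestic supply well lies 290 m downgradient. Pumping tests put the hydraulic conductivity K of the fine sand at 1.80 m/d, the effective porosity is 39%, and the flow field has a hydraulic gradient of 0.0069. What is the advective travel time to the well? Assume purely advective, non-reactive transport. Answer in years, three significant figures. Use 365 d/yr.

24.9 years

Darcy flux q = K·i = 1.80 × 0.0069 = 0.01242 m/d
v_s = q/n_e = 0.01242/0.39 = 0.03185 m/d
t = L / v = 290 / 0.03185 = 9106 d
   = 9106 / 365 = 24.9 yr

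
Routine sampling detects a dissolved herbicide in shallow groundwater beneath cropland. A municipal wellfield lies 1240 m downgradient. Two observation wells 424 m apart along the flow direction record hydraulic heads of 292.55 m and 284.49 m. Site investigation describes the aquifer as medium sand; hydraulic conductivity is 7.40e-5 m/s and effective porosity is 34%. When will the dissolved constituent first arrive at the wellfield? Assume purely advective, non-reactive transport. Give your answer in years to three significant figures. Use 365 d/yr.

9.50 years

Hydraulic gradient i = (292.55 − 284.49) / 424 = 8.06 / 424 = 0.01901
K = 7.40e-5 m/s × 86400 s/d = 6.394 m/d
Specific discharge q = 6.394 × 0.01901 = 0.1215 m/d
v_s = q/n_e = 0.1215/0.34 = 0.3575 m/d
t = L / v = 1240 / 0.3575 = 3469 d
   = 3469 / 365 = 9.50 yr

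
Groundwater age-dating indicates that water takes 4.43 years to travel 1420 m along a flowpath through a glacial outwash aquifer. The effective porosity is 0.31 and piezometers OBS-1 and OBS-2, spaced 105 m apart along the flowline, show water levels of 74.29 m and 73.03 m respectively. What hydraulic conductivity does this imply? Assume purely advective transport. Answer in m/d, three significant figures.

22.7 m/d

Hydraulic gradient i = (74.29 − 73.03) / 105 = 1.26 / 105 = 0.01200
t = 4.43 years = 1617 d
v = L / t = 1420 / 1617 = 0.8782 m/d
K = v · n / i = 0.8782 × 0.31 / 0.01200 = 22.7 m/d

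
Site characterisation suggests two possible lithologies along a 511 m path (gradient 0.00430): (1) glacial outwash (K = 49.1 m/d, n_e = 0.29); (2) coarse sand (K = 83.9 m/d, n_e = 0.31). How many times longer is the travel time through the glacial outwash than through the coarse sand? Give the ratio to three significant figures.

Unit 1 (glacial outwash): v = 49.1×0.0043/0.29 = 0.7280 m/d, t = 511/0.7280 = 701.9 d
Unit 2 (coarse sand): v = 83.9×0.0043/0.31 = 1.164 m/d, t = 511/1.164 = 439.1 d
t(glacial outwash) / t(coarse sand) = 701.9/439.1 = 1.60

1.60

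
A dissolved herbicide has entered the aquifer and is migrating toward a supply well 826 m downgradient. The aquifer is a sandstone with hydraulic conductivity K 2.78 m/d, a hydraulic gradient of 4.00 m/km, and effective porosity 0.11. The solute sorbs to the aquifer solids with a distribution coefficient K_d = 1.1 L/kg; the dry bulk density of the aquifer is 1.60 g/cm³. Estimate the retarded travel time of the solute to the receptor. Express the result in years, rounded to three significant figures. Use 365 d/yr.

Darcy flux q = K·i = 2.78 × 0.0040 = 0.01112 m/d
v_s = q/n_e = 0.01112/0.11 = 0.1011 m/d
Retardation R = 1 + ρ_b·K_d/n = 1 + 1.60×1.1/0.11 = 17.00
Contaminant velocity v_c = v/R = 0.1011/17.00 = 0.005947 m/d
t = L/v_c = 826/0.005947 = 138900 d
   = 138900/365 = 381 yr

381 years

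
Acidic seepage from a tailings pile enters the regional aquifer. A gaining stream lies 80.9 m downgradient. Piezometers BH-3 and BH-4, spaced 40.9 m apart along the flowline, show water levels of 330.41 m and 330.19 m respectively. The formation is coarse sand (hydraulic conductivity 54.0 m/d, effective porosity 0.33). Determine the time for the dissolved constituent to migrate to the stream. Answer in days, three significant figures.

Hydraulic gradient i = (330.41 − 330.19) / 40.9 = 0.22 / 40.9 = 0.005379
q = Ki = 54.0 × 0.005379 = 0.2905 m/d
v_s = q/n_e = 0.2905/0.33 = 0.8802 m/d
t = L / v = 80.9 / 0.8802 = 91.91 d

91.9 days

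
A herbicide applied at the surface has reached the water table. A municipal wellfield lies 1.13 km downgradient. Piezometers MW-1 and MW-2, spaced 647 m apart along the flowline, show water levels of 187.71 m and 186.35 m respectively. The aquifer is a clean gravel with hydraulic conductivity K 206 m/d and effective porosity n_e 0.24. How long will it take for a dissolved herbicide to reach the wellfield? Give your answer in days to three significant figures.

626 days

Hydraulic gradient i = (187.71 − 186.35) / 647 = 1.36 / 647 = 0.002102
Specific discharge q = 206 × 0.002102 = 0.4330 m/d
v_s = q/n_e = 0.4330/0.24 = 1.804 m/d
L = 1.13 km = 1130 m
t = L / v = 1130 / 1.804 = 626.3 d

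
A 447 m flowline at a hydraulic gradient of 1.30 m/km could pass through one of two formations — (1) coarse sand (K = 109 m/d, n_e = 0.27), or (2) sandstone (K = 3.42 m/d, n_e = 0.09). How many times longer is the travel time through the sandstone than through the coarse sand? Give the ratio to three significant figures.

Unit 1 (coarse sand): v = 109×0.0013/0.27 = 0.5248 m/d, t = 447/0.5248 = 851.7 d
Unit 2 (sandstone): v = 3.42×0.0013/0.09 = 0.04940 m/d, t = 447/0.04940 = 9049 d
t(sandstone) / t(coarse sand) = 9049/851.7 = 10.6

10.6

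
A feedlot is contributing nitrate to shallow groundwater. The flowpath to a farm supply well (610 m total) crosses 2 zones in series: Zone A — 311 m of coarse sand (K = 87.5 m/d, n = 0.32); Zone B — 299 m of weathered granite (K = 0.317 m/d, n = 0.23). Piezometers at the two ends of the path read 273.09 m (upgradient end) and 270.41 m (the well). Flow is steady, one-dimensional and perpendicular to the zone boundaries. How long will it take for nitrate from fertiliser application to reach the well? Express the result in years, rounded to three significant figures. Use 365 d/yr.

Total head drop ΔH = 273.09 − 270.41 = 2.68 m
Steady 1-D flow in series ⇒ the Darcy flux q is identical in every zone and the zone head losses add (resistances L/K in series).
Σ(L/K) = 311/87.5 + 299/0.317 = 3.554 + 943.2 = 946.8 d
q = ΔH / Σ(L/K) = 2.68 / 946.8 = 0.002831 m/d (same in every zone)
Zone A: v = q/n = 0.002831/0.32 = 0.008846 m/d → t_A = 311/0.008846 = 35160 d
Zone B: v = q/n = 0.002831/0.23 = 0.01231 m/d → t_B = 299/0.01231 = 24290 d
Total t = 35160 + 24290 = 59450 d
   = 59450 / 365 = 163 yr

163 years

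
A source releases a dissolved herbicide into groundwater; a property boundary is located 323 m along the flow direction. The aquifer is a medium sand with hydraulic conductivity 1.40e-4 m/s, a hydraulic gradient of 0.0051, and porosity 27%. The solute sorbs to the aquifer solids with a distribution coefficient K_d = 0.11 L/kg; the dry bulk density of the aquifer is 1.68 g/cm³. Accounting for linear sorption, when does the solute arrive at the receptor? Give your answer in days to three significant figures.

K = 1.40e-4 m/s × 86400 s/d = 12.10 m/d
q = Ki = 12.10 × 0.0051 = 0.06169 m/d
Average linear velocity = 0.06169 / 0.27 = 0.2285 m/d
Retardation R = 1 + ρ_b·K_d/n = 1 + 1.68×0.11/0.27 = 1.684
Contaminant velocity v_c = v/R = 0.2285/1.684 = 0.1356 m/d
t = L/v_c = 323/0.1356 = 2381 d

2380 days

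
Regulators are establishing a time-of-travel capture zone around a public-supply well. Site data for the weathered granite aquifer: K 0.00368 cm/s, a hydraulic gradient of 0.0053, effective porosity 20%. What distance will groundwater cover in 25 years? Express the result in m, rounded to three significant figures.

769 m

K = 0.00368 cm/s × 864 = 3.180 m/d
q = Ki = 3.180 × 0.0053 = 0.01685 m/d
Seepage velocity v = q / n = 0.01685 / 0.20 = 0.08426 m/d
T = 25 yr × 365 = 9125 d
L = v × T = 0.08426 × 9125 = 768.8 m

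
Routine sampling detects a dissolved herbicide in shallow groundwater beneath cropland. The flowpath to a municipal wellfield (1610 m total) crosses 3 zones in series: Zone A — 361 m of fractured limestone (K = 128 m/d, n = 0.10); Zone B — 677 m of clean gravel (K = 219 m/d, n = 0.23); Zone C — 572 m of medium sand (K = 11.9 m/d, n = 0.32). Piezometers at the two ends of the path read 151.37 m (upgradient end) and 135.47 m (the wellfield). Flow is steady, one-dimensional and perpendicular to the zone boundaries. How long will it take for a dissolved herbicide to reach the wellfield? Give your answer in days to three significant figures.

1270 days

Total head drop ΔH = 151.37 − 135.47 = 15.90 m
Continuity: the same q passes through each zone, so ΔH = q·Σ(L_j/K_j) — the zones act as resistances in series.
Σ(L/K) = 361/128 + 677/219 + 572/11.9 = 2.820 + 3.091 + 48.07 = 53.98 d
q = ΔH / Σ(L/K) = 15.90 / 53.98 = 0.2946 m/d (same in every zone)
Zone A: v = q/n = 0.2946/0.10 = 2.946 m/d → t_A = 361/2.946 = 122.6 d
Zone B: v = q/n = 0.2946/0.23 = 1.281 m/d → t_B = 677/1.281 = 528.6 d
Zone C: v = q/n = 0.2946/0.32 = 0.9205 m/d → t_C = 572/0.9205 = 621.4 d
Total t = 122.6 + 528.6 + 621.4 = 1273 d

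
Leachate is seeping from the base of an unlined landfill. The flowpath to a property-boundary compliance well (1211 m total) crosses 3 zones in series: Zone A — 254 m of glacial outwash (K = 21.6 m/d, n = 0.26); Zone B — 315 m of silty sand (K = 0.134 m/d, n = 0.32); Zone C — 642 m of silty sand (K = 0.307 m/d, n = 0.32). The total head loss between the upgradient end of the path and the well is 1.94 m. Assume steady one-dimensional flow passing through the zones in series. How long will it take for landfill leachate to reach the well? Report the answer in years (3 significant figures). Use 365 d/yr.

Continuity: the same q passes through each zone, so ΔH = q·Σ(L_j/K_j) — the zones act as resistances in series.
Σ(L/K) = 254/21.6 + 315/0.134 + 642/0.307 = 11.76 + 2351 + 2091 = 4454 d
q = ΔH / Σ(L/K) = 1.94 / 4454 = 4.356e-4 m/d (same in every zone)
Zone A: v = q/n = 4.356e-4/0.26 = 0.001675 m/d → t_A = 254/0.001675 = 151600 d
Zone B: v = q/n = 4.356e-4/0.32 = 0.001361 m/d → t_B = 315/0.001361 = 231400 d
Zone C: v = q/n = 4.356e-4/0.32 = 0.001361 m/d → t_C = 642/0.001361 = 471600 d
Total t = 151600 + 231400 + 471600 = 854700 d
   = 854700 / 365 = 2340 yr

2340 years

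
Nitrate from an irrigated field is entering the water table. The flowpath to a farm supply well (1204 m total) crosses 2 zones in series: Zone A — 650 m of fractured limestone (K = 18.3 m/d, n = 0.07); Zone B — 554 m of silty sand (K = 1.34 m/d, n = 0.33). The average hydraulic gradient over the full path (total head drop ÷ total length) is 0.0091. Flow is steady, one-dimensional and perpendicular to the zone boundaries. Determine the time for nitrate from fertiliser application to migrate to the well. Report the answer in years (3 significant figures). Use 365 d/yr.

Steady 1-D flow in series ⇒ the Darcy flux q is identical in every zone and the zone head losses add (resistances L/K in series).
Σ(L/K) = 650/18.3 + 554/1.34 = 35.52 + 413.4 = 449.0 d
K_eq = L_total / Σ(L/K) = 1204 / 449.0 = 2.682 m/d
q = K_eq · i = 2.682 × 0.0091 = 0.02440 m/d (same in every zone)
Zone A: v = q/n = 0.02440/0.07 = 0.3486 m/d → t_A = 650/0.3486 = 1864 d
Zone B: v = q/n = 0.02440/0.33 = 0.07395 m/d → t_B = 554/0.07395 = 7491 d
Total t = 1864 + 7491 = 9356 d
   = 9356 / 365 = 25.6 yr

25.6 years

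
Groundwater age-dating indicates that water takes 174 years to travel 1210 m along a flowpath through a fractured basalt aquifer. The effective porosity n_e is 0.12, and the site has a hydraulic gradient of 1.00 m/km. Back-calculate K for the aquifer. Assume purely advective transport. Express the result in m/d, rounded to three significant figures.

t = 174 years = 63510 d
v = L / t = 1210 / 63510 = 0.01905 m/d
K = v · n / i = 0.01905 × 0.12 / 0.0010 = 2.29 m/d

2.29 m/d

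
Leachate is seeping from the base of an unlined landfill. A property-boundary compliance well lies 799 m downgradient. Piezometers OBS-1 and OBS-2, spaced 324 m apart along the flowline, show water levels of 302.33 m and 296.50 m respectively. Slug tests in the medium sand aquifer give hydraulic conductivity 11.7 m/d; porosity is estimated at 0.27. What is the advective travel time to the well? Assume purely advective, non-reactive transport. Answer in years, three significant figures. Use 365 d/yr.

Hydraulic gradient i = (302.33 − 296.50) / 324 = 5.83 / 324 = 0.01799
Specific discharge q = 11.7 × 0.01799 = 0.2105 m/d
v_s = q/n_e = 0.2105/0.27 = 0.7797 m/d
t = L / v = 799 / 0.7797 = 1025 d
   = 1025 / 365 = 2.81 yr

2.81 years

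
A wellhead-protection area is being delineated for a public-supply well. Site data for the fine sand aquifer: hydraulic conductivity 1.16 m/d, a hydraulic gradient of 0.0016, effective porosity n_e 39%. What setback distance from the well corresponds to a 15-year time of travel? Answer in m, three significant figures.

26.1 m

q = Ki = 1.16 × 0.0016 = 0.001856 m/d
Average linear velocity = 0.001856 / 0.39 = 0.004759 m/d
T = 15 yr × 365 = 5475 d
L = v × T = 0.004759 × 5475 = 26.06 m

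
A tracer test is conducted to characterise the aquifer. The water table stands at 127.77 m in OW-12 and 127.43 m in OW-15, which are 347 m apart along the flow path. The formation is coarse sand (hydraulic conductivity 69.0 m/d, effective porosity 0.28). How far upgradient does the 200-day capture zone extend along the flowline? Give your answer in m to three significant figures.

Hydraulic gradient i = (127.77 − 127.43) / 347 = 0.34 / 347 = 9.798e-4
Darcy flux q = K·i = 69.0 × 9.798e-4 = 0.06761 m/d
Average linear velocity = 0.06761 / 0.28 = 0.2415 m/d
L = v × T = 0.2415 × 200 = 48.29 m

48.3 m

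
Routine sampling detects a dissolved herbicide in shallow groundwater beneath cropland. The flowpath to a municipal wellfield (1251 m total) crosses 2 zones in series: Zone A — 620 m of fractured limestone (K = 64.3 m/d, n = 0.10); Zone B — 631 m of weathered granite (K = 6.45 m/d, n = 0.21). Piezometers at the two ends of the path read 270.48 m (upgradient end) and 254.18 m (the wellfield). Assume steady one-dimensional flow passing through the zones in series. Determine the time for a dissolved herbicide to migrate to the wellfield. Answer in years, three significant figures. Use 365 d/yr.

3.51 years

Total head drop ΔH = 270.48 − 254.18 = 16.30 m
Continuity: the same q passes through each zone, so ΔH = q·Σ(L_j/K_j) — the zones act as resistances in series.
Σ(L/K) = 620/64.3 + 631/6.45 = 9.642 + 97.83 = 107.5 d
q = ΔH / Σ(L/K) = 16.30 / 107.5 = 0.1517 m/d (same in every zone)
Zone A: v = q/n = 0.1517/0.10 = 1.517 m/d → t_A = 620/1.517 = 408.8 d
Zone B: v = q/n = 0.1517/0.21 = 0.7222 m/d → t_B = 631/0.7222 = 873.7 d
Total t = 408.8 + 873.7 = 1282 d
   = 1282 / 365 = 3.51 yr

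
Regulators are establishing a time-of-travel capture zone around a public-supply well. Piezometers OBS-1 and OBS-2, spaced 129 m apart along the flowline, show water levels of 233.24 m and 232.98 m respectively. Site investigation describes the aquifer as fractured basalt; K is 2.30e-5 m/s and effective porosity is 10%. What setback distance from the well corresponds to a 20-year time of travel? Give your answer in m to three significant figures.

Hydraulic gradient i = (233.24 − 232.98) / 129 = 0.26 / 129 = 0.002016
K = 2.30e-5 m/s × 86400 s/d = 1.987 m/d
q = Ki = 1.987 × 0.002016 = 0.004005 m/d
v = Ki/n = 1.987·0.002016/0.10 = 0.04005 m/d
T = 20 yr × 365 = 7300 d
L = v × T = 0.04005 × 7300 = 292.4 m

292 m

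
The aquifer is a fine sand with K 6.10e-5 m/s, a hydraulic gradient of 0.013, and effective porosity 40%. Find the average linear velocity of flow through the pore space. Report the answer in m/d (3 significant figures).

0.171 m/d

K = 6.10e-5 m/s × 86400 s/d = 5.270 m/d
Specific discharge q = 5.270 × 0.013 = 0.06852 m/d
v = Ki/n = 5.270·0.013/0.40 = 0.1713 m/d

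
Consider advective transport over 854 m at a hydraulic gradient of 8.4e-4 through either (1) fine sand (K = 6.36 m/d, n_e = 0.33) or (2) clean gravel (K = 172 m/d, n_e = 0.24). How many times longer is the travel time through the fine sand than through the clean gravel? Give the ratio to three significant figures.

Unit 1 (fine sand): v = 6.36×8.4e-4/0.33 = 0.01619 m/d, t = 854/0.01619 = 52750 d
Unit 2 (clean gravel): v = 172×8.4e-4/0.24 = 0.6020 m/d, t = 854/0.6020 = 1419 d
t(fine sand) / t(clean gravel) = 52750/1419 = 37.2

37.2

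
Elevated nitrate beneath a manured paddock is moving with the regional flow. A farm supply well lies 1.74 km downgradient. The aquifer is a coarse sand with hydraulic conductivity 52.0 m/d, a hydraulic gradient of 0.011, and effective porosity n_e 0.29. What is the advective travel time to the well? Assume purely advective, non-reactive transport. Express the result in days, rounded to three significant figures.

882 days

Darcy flux q = K·i = 52.0 × 0.011 = 0.5720 m/d
v_s = q/n_e = 0.5720/0.29 = 1.972 m/d
L = 1.74 km = 1740 m
t = L / v = 1740 / 1.972 = 882.2 d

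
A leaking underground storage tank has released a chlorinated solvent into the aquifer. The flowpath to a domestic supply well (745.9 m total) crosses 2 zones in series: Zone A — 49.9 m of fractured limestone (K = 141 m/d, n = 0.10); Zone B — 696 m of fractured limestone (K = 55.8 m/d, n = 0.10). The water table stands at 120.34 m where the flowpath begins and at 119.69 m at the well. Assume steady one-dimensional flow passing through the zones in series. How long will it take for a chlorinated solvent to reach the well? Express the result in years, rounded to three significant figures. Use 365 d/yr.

4.03 years

Total head drop ΔH = 120.34 − 119.69 = 0.65 m
Steady 1-D flow in series ⇒ the Darcy flux q is identical in every zone and the zone head losses add (resistances L/K in series).
Σ(L/K) = 49.9/141 + 696/55.8 = 0.3539 + 12.47 = 12.83 d
q = ΔH / Σ(L/K) = 0.65 / 12.83 = 0.05067 m/d (same in every zone)
Zone A: v = q/n = 0.05067/0.10 = 0.5067 m/d → t_A = 49.9/0.5067 = 98.47 d
Zone B: v = q/n = 0.05067/0.10 = 0.5067 m/d → t_B = 696/0.5067 = 1373 d
Total t = 98.47 + 1373 = 1472 d
   = 1472 / 365 = 4.03 yr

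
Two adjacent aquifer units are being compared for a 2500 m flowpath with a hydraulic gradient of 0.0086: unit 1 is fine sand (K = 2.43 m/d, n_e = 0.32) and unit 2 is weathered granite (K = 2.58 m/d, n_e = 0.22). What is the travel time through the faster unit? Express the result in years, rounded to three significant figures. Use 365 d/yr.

67.9 years

Unit 1 (fine sand): v = 2.43×0.0086/0.32 = 0.06531 m/d, t = 2500/0.06531 = 38280 d
Unit 2 (weathered granite): v = 2.58×0.0086/0.22 = 0.1009 m/d, t = 2500/0.1009 = 24790 d
Faster: 24790 d / 365 = 67.9 yr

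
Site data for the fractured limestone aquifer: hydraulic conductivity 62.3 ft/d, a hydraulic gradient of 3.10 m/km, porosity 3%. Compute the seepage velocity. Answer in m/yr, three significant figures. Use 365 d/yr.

K = 62.3 ft/d × 0.3048 = 18.99 m/d
Specific discharge q = 18.99 × 0.0031 = 0.05887 m/d
Seepage velocity v = q / n = 0.05887 / 0.03 = 1.962 m/d
   = 1.962 × 365 = 716 m/yr

716 m/yr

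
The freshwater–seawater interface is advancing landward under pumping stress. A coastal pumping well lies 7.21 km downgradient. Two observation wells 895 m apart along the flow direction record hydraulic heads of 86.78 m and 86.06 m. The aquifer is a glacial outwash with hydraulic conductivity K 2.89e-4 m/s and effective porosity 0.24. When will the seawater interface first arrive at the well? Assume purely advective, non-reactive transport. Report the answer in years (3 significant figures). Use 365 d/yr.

236 years

Hydraulic gradient i = (86.78 − 86.06) / 895 = 0.72 / 895 = 8.045e-4
K = 2.89e-4 m/s × 86400 s/d = 24.97 m/d
q = Ki = 24.97 × 8.045e-4 = 0.02009 m/d
v_s = q/n_e = 0.02009/0.24 = 0.08370 m/d
L = 7.21 km = 7210 m
t = L / v = 7210 / 0.08370 = 86140 d
   = 86140 / 365 = 236 yr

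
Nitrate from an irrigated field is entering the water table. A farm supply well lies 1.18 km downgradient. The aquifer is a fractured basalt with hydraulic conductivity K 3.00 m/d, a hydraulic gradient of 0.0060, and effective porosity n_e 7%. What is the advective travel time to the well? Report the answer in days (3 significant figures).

4590 days

q = Ki = 3.00 × 0.0060 = 0.01800 m/d
v_s = q/n_e = 0.01800/0.07 = 0.2571 m/d
L = 1.18 km = 1180 m
t = L / v = 1180 / 0.2571 = 4589 d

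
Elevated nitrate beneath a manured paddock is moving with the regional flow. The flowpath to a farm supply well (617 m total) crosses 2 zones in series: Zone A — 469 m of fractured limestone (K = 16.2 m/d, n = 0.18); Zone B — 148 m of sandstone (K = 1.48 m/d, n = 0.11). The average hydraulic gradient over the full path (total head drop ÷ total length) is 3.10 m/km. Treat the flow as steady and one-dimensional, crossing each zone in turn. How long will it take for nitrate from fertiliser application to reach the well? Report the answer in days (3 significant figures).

6790 days

Continuity: the same q passes through each zone, so ΔH = q·Σ(L_j/K_j) — the zones act as resistances in series.
Σ(L/K) = 469/16.2 + 148/1.48 = 28.95 + 100.0 = 129.0 d
K_eq = L_total / Σ(L/K) = 617 / 129.0 = 4.785 m/d
q = K_eq · i = 4.785 × 0.0031 = 0.01483 m/d (same in every zone)
Zone A: v = q/n = 0.01483/0.18 = 0.08240 m/d → t_A = 469/0.08240 = 5691 d
Zone B: v = q/n = 0.01483/0.11 = 0.1348 m/d → t_B = 148/0.1348 = 1098 d
Total t = 5691 + 1098 = 6789 d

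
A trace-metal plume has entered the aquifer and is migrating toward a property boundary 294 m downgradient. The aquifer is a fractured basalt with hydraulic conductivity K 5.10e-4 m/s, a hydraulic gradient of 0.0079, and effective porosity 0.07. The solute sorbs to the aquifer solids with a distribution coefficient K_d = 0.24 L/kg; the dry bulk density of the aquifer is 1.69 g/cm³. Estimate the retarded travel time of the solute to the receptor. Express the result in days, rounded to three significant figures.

402 days

K = 5.10e-4 m/s × 86400 s/d = 44.06 m/d
Specific discharge q = 44.06 × 0.0079 = 0.3481 m/d
Seepage velocity v = q / n = 0.3481 / 0.07 = 4.973 m/d
Retardation R = 1 + ρ_b·K_d/n = 1 + 1.69×0.24/0.07 = 6.794
Contaminant velocity v_c = v/R = 4.973/6.794 = 0.7319 m/d
t = L/v_c = 294/0.7319 = 401.7 d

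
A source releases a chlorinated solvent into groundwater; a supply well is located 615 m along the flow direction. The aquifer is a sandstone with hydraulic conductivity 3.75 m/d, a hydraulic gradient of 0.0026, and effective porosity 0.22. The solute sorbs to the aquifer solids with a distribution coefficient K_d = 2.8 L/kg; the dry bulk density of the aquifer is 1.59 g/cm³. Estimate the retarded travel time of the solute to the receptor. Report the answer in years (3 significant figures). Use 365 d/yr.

q = Ki = 3.75 × 0.0026 = 0.009750 m/d
v = Ki/n = 3.75·0.0026/0.22 = 0.04432 m/d
Retardation R = 1 + ρ_b·K_d/n = 1 + 1.59×2.8/0.22 = 21.24
Contaminant velocity v_c = v/R = 0.04432/21.24 = 0.002087 m/d
t = L/v_c = 615/0.002087 = 294700 d
   = 294700/365 = 807 yr

807 years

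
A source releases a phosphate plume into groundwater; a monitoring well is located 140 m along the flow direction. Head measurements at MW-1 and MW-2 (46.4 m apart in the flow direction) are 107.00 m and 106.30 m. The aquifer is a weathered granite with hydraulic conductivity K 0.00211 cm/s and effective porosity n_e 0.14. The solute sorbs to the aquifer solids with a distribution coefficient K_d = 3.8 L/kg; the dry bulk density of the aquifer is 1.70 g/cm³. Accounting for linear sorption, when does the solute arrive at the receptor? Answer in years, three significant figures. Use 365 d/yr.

Hydraulic gradient i = (107.00 − 106.30) / 46.4 = 0.70 / 46.4 = 0.01509
K = 0.00211 cm/s × 864 = 1.823 m/d
Darcy flux q = K·i = 1.823 × 0.01509 = 0.02750 m/d
v = Ki/n = 1.823·0.01509/0.14 = 0.1964 m/d
Retardation R = 1 + ρ_b·K_d/n = 1 + 1.70×3.8/0.14 = 47.14
Contaminant velocity v_c = v/R = 0.1964/47.14 = 0.004167 m/d
t = L/v_c = 140/0.004167 = 33600 d
   = 33600/365 = 92.0 yr

92.0 years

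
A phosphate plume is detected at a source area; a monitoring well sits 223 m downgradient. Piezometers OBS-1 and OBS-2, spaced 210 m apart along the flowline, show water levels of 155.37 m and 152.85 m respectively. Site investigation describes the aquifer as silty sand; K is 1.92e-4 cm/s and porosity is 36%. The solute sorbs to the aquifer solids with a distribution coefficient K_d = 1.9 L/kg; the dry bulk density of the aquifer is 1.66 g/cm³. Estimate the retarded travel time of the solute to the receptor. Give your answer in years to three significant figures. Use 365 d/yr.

Hydraulic gradient i = (155.37 − 152.85) / 210 = 2.52 / 210 = 0.01200
K = 1.92e-4 cm/s × 864 = 0.1659 m/d
Specific discharge q = 0.1659 × 0.01200 = 0.001991 m/d
Seepage velocity v = q / n = 0.001991 / 0.36 = 0.005530 m/d
Retardation R = 1 + ρ_b·K_d/n = 1 + 1.66×1.9/0.36 = 9.761
Contaminant velocity v_c = v/R = 0.005530/9.761 = 5.665e-4 m/d
t = L/v_c = 223/5.665e-4 = 393700 d
   = 393700/365 = 1080 yr

1080 years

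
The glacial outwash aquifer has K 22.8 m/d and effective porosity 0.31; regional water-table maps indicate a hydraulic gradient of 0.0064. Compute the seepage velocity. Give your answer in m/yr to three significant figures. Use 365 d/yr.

Specific discharge q = 22.8 × 0.0064 = 0.1459 m/d
v_s = q/n_e = 0.1459/0.31 = 0.4707 m/d
   = 0.4707 × 365 = 172 m/yr

172 m/yr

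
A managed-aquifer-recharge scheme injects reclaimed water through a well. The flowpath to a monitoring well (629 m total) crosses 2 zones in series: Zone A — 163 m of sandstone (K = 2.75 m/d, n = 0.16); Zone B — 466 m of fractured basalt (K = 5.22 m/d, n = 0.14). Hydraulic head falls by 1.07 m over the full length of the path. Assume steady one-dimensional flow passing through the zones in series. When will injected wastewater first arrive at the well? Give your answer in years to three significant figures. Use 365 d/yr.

Steady 1-D flow in series ⇒ the Darcy flux q is identical in every zone and the zone head losses add (resistances L/K in series).
Σ(L/K) = 163/2.75 + 466/5.22 = 59.27 + 89.27 = 148.5 d
q = ΔH / Σ(L/K) = 1.07 / 148.5 = 0.007203 m/d (same in every zone)
Zone A: v = q/n = 0.007203/0.16 = 0.04502 m/d → t_A = 163/0.04502 = 3621 d
Zone B: v = q/n = 0.007203/0.14 = 0.05145 m/d → t_B = 466/0.05145 = 9057 d
Total t = 3621 + 9057 = 12680 d
   = 12680 / 365 = 34.7 yr

34.7 years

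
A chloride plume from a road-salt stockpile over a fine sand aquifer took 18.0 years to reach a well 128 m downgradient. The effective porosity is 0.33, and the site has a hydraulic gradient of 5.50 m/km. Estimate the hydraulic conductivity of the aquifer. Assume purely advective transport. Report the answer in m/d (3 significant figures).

t = 18.0 years = 6570 d
v = L / t = 128 / 6570 = 0.01948 m/d
K = v · n / i = 0.01948 × 0.33 / 0.0055 = 1.17 m/d

1.17 m/d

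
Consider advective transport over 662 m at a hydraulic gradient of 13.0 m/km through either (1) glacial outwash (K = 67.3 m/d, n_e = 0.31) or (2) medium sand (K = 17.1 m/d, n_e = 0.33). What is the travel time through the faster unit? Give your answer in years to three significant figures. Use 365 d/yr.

0.643 years

Unit 1 (glacial outwash): v = 67.3×0.013/0.31 = 2.822 m/d, t = 662/2.822 = 234.6 d
Unit 2 (medium sand): v = 17.1×0.013/0.33 = 0.6736 m/d, t = 662/0.6736 = 982.7 d
Faster: 234.6 d / 365 = 0.643 yr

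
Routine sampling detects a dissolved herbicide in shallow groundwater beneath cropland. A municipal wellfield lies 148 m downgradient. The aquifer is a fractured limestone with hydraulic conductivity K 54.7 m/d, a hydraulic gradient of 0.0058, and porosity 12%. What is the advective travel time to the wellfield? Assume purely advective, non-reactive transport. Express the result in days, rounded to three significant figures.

Darcy flux q = K·i = 54.7 × 0.0058 = 0.3173 m/d
v_s = q/n_e = 0.3173/0.12 = 2.644 m/d
t = L / v = 148 / 2.644 = 55.98 d

56.0 days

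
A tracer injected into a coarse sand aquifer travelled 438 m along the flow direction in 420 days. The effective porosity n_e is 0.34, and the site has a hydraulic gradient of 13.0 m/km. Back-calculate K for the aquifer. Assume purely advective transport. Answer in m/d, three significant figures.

27.3 m/d

v = L / t = 438 / 420 = 1.043 m/d
K = v · n / i = 1.043 × 0.34 / 0.013 = 27.3 m/d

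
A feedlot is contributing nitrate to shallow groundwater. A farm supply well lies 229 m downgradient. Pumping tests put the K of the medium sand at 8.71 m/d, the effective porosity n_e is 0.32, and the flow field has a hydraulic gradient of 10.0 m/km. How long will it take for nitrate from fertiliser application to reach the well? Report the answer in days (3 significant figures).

Darcy flux q = K·i = 8.71 × 0.010 = 0.08710 m/d
v_s = q/n_e = 0.08710/0.32 = 0.2722 m/d
t = L / v = 229 / 0.2722 = 841.3 d

841 days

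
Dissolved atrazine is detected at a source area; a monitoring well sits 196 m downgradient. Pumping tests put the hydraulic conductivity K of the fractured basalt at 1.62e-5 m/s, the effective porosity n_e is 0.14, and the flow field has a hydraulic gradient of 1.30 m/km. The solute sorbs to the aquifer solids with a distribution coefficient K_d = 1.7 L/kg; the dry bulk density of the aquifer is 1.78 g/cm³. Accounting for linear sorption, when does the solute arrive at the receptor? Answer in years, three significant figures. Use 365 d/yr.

K = 1.62e-5 m/s × 86400 s/d = 1.400 m/d
q = Ki = 1.400 × 0.0013 = 0.001820 m/d
v_s = q/n_e = 0.001820/0.14 = 0.01300 m/d
Retardation R = 1 + ρ_b·K_d/n = 1 + 1.78×1.7/0.14 = 22.61
Contaminant velocity v_c = v/R = 0.01300/22.61 = 5.747e-4 m/d
t = L/v_c = 196/5.747e-4 = 341000 d
   = 341000/365 = 934 yr

934 years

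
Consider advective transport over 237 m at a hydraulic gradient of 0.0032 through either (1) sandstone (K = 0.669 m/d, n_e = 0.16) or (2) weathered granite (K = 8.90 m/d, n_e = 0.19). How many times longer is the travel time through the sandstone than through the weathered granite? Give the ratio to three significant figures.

Unit 1 (sandstone): v = 0.669×0.0032/0.16 = 0.01338 m/d, t = 237/0.01338 = 17710 d
Unit 2 (weathered granite): v = 8.90×0.0032/0.19 = 0.1499 m/d, t = 237/0.1499 = 1581 d
t(sandstone) / t(weathered granite) = 17710/1581 = 11.2

11.2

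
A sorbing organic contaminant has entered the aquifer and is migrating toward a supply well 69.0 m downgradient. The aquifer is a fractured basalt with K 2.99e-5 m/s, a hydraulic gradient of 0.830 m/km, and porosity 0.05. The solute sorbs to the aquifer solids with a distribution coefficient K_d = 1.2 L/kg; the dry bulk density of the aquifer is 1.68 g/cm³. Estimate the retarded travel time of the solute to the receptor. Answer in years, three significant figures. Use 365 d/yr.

K = 2.99e-5 m/s × 86400 s/d = 2.583 m/d
Darcy flux q = K·i = 2.583 × 8.3e-4 = 0.002144 m/d
Seepage velocity v = q / n = 0.002144 / 0.05 = 0.04288 m/d
Retardation R = 1 + ρ_b·K_d/n = 1 + 1.68×1.2/0.05 = 41.32
Contaminant velocity v_c = v/R = 0.04288/41.32 = 0.001038 m/d
t = L/v_c = 69.0/0.001038 = 66480 d
   = 66480/365 = 182 yr

182 years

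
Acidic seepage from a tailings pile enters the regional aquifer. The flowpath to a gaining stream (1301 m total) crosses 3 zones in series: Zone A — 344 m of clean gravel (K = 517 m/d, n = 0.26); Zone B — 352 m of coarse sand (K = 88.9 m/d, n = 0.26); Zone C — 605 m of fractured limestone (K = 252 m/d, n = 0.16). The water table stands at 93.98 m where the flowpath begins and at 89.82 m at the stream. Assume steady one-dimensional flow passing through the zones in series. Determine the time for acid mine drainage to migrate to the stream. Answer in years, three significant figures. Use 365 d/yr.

1.29 years

Total head drop ΔH = 93.98 − 89.82 = 4.16 m
Continuity: the same q passes through each zone, so ΔH = q·Σ(L_j/K_j) — the zones act as resistances in series.
Σ(L/K) = 344/517 + 352/88.9 + 605/252 = 0.6654 + 3.960 + 2.401 = 7.026 d
q = ΔH / Σ(L/K) = 4.16 / 7.026 = 0.5921 m/d (same in every zone)
Zone A: v = q/n = 0.5921/0.26 = 2.277 m/d → t_A = 344/2.277 = 151.1 d
Zone B: v = q/n = 0.5921/0.26 = 2.277 m/d → t_B = 352/2.277 = 154.6 d
Zone C: v = q/n = 0.5921/0.16 = 3.701 m/d → t_C = 605/3.701 = 163.5 d
Total t = 151.1 + 154.6 + 163.5 = 469.1 d
   = 469.1 / 365 = 1.29 yr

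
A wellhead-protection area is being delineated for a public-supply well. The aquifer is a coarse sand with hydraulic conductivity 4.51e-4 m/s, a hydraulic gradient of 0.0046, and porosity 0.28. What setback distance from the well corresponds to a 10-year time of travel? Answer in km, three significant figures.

2.34 km

K = 4.51e-4 m/s × 86400 s/d = 38.97 m/d
Specific discharge q = 38.97 × 0.0046 = 0.1792 m/d
v = Ki/n = 38.97·0.0046/0.28 = 0.6402 m/d
T = 10 yr × 365 = 3650 d
L = v × T = 0.6402 × 3650 = 2337 m
   = 2.34 km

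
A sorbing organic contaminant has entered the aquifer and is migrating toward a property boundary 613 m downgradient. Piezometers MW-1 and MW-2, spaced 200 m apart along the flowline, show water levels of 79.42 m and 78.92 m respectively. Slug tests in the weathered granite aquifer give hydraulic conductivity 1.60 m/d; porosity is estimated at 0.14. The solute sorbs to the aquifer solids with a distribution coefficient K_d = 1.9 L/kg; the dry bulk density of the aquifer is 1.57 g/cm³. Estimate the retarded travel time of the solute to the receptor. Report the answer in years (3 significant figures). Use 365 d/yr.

1310 years

Hydraulic gradient i = (79.42 − 78.92) / 200 = 0.50 / 200 = 0.002500
Specific discharge q = 1.60 × 0.002500 = 0.004000 m/d
Average linear velocity = 0.004000 / 0.14 = 0.02857 m/d
Retardation R = 1 + ρ_b·K_d/n = 1 + 1.57×1.9/0.14 = 22.31
Contaminant velocity v_c = v/R = 0.02857/22.31 = 0.001281 m/d
t = L/v_c = 613/0.001281 = 478600 d
   = 478600/365 = 1310 yr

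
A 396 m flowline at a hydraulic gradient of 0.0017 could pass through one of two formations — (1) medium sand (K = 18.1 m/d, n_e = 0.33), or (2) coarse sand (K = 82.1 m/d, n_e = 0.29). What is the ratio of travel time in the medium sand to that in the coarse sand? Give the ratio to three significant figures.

5.16

Unit 1 (medium sand): v = 18.1×0.0017/0.33 = 0.09324 m/d, t = 396/0.09324 = 4247 d
Unit 2 (coarse sand): v = 82.1×0.0017/0.29 = 0.4813 m/d, t = 396/0.4813 = 822.8 d
t(medium sand) / t(coarse sand) = 4247/822.8 = 5.16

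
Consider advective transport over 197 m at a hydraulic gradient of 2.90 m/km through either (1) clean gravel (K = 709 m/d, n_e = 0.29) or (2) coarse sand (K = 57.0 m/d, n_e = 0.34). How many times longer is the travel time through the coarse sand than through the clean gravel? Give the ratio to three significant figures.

Unit 1 (clean gravel): v = 709×0.0029/0.29 = 7.090 m/d, t = 197/7.090 = 27.79 d
Unit 2 (coarse sand): v = 57.0×0.0029/0.34 = 0.4862 m/d, t = 197/0.4862 = 405.2 d
t(coarse sand) / t(clean gravel) = 405.2/27.79 = 14.6

14.6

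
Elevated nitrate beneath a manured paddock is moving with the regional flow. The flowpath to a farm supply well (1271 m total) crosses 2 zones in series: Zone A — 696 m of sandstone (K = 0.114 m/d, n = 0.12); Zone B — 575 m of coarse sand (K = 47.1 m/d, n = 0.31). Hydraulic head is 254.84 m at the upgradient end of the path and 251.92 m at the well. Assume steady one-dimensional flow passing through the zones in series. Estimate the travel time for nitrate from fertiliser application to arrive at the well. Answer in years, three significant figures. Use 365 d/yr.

1500 years

Total head drop ΔH = 254.84 − 251.92 = 2.92 m
Continuity: the same q passes through each zone, so ΔH = q·Σ(L_j/K_j) — the zones act as resistances in series.
Σ(L/K) = 696/0.114 + 575/47.1 = 6105 + 12.21 = 6117 d
q = ΔH / Σ(L/K) = 2.92 / 6117 = 4.773e-4 m/d (same in every zone)
Zone A: v = q/n = 4.773e-4/0.12 = 0.003978 m/d → t_A = 696/0.003978 = 175000 d
Zone B: v = q/n = 4.773e-4/0.31 = 0.001540 m/d → t_B = 575/0.001540 = 373400 d
Total t = 175000 + 373400 = 548400 d
   = 548400 / 365 = 1500 yr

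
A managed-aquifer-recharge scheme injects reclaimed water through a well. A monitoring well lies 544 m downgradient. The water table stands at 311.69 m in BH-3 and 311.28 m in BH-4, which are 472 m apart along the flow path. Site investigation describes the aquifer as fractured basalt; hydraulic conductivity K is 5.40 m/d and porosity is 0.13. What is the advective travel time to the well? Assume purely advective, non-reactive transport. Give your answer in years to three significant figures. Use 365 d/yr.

41.3 years

Hydraulic gradient i = (311.69 − 311.28) / 472 = 0.41 / 472 = 8.686e-4
q = Ki = 5.40 × 8.686e-4 = 0.004691 m/d
Seepage velocity v = q / n = 0.004691 / 0.13 = 0.03608 m/d
t = L / v = 544 / 0.03608 = 15080 d
   = 15080 / 365 = 41.3 yr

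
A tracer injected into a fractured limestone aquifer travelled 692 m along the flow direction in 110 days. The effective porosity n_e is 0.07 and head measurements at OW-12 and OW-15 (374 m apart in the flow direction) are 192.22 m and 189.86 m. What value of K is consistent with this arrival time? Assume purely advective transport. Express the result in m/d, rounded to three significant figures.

69.8 m/d

Hydraulic gradient i = (192.22 − 189.86) / 374 = 2.36 / 374 = 0.006310
v = L / t = 692 / 110 = 6.291 m/d
K = v · n / i = 6.291 × 0.07 / 0.006310 = 69.8 m/d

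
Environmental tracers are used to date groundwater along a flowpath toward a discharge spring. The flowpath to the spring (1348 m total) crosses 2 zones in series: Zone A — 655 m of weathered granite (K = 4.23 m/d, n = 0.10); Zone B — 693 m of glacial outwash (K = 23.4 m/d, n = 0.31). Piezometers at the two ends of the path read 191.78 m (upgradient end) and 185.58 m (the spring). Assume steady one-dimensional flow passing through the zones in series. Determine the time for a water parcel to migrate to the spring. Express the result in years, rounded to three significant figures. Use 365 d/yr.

Total head drop ΔH = 191.78 − 185.58 = 6.20 m
Continuity: the same q passes through each zone, so ΔH = q·Σ(L_j/K_j) — the zones act as resistances in series.
Σ(L/K) = 655/4.23 + 693/23.4 = 154.8 + 29.62 = 184.5 d
q = ΔH / Σ(L/K) = 6.20 / 184.5 = 0.03361 m/d (same in every zone)
Zone A: v = q/n = 0.03361/0.10 = 0.3361 m/d → t_A = 655/0.3361 = 1949 d
Zone B: v = q/n = 0.03361/0.31 = 0.1084 m/d → t_B = 693/0.1084 = 6392 d
Total t = 1949 + 6392 = 8340 d
   = 8340 / 365 = 22.9 yr

22.9 years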